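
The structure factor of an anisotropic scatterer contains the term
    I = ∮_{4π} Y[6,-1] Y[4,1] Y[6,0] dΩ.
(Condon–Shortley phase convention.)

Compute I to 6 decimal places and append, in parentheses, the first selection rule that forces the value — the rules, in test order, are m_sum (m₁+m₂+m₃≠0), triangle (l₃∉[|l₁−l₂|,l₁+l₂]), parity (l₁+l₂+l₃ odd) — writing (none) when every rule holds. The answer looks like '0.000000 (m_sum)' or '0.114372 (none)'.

m-sum 0 ✓  L=16 even ✓  2≤6≤10 ✓
Π(2lᵢ+1) = 13×9×13 = 1521
triangle coeff Δ(6,4,6) = 1/15315300
Σ_t [0,4]: t=0:+1/829440 t=1:−1/25920 t=2:+1/9216 t=3:−1/25920 t=4:+1/829440 = 7/207360
(3j)²=28/2431 [(6 4 6; 0 0 0)], sign=+1
Σ_t [1,4]: t=1:−1/207360 t=2:+1/17280 t=3:−1/13824 t=4:+1/103680 = -1/103680
(3j)²=10/7293 [(6 4 6; -1 1 0)], sign=-1
⇒ 4πI² = 840/34969
I = (-1)√(840/34969/(4π)) = -0.04372130
No selection rule forces the value: the integral is nonzero (none).

-0.043721 (none)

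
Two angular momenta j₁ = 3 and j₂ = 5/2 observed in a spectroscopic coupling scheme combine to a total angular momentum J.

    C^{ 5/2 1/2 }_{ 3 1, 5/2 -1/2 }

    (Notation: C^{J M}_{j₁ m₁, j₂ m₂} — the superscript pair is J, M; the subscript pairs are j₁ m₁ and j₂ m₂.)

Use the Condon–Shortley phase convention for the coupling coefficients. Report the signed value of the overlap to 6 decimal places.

√[6·3!3!2!/9! · 4!2!2!3!3!2!] = √(288/35)
  +(−1)^0/∏(0,3,2,2,1,0)! = 1/24  (running 1/24)
  +(−1)^1/∏(1,2,1,1,2,1)! = -1/4  (running -5/24)
  +(−1)^2/∏(2,1,0,0,3,2)! = 1/24  (running -1/6)
⟨..|..⟩ = √(288/35)·(-1/6) = -0.478091

-0.478091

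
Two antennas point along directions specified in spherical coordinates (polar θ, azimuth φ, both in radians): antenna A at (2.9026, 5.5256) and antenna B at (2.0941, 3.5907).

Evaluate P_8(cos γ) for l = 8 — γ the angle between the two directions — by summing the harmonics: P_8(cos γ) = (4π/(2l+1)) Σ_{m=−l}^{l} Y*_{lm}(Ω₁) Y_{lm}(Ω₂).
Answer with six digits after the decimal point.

Expand P_8 via completeness: Σ_{m} conj(Y_{8,m}) at Ω₁ times Y_{8,m} at Ω₂ —
  [-8]  conj(Y_{8,-8})(Ω₁) = 0.00000 + 0.00000j ; Y_{8,-8}(Ω₂) = -0.14696 + 0.07122j ; Δ = -0.00000 + 0.00000j
  [-7]  conj(Y_{8,-7})(Ω₁) = -0.00005 - 0.00007j ; Y_{8,-7}(Ω₂) = -0.37688 + 0.00081j ; Δ = 0.00002 + 0.00003j
  [-6]  conj(Y_{8,-6})(Ω₁) = -0.00014 + 0.00086j ; Y_{8,-6}(Ω₂) = -0.39366 - 0.18868j ; Δ = 0.00022 - 0.00031j
  [-5]  conj(Y_{8,-5})(Ω₁) = 0.00523 - 0.00395j ; Y_{8,-5}(Ω₂) = -0.09235 - 0.11544j ; Δ = -0.00094 - 0.00024j
  [-4]  conj(Y_{8,-4})(Ω₁) = -0.03629 - 0.00405j ; Y_{8,-4}(Ω₂) = 0.06131 + 0.26710j ; Δ = -0.00114 - 0.00994j
  [-3]  conj(Y_{8,-3})(Ω₁) = 0.09602 + 0.11354j ; Y_{8,-3}(Ω₂) = -0.06669 + 0.29344j ; Δ = -0.03972 + 0.02060j
  [-2]  conj(Y_{8,-2})(Ω₁) = 0.02312 - 0.41527j ; Y_{8,-2}(Ω₂) = 0.08290 - 0.10408j ; Δ = -0.04131 - 0.03683j
  [-1]  conj(Y_{8,-1})(Ω₁) = -0.48800 + 0.46158j ; Y_{8,-1}(Ω₂) = 0.29629 - 0.14280j ; Δ = -0.07868 + 0.20645j
  [+0]  conj(Y_{8,0})(Ω₁) = 0.23972 + 0.00000j ; Y_{8,0}(Ω₂) = -0.08647 + 0.00000j ; Δ = -0.02073 + 0.00000j
  [+1]  conj(Y_{8,1})(Ω₁) = 0.48800 + 0.46158j ; Y_{8,1}(Ω₂) = -0.29629 - 0.14280j ; Δ = -0.07868 - 0.20645j
  [+2]  conj(Y_{8,2})(Ω₁) = 0.02312 + 0.41527j ; Y_{8,2}(Ω₂) = 0.08290 + 0.10408j ; Δ = -0.04131 + 0.03683j
  [+3]  conj(Y_{8,3})(Ω₁) = -0.09602 + 0.11354j ; Y_{8,3}(Ω₂) = 0.06669 + 0.29344j ; Δ = -0.03972 - 0.02060j
  [+4]  conj(Y_{8,4})(Ω₁) = -0.03629 + 0.00405j ; Y_{8,4}(Ω₂) = 0.06131 - 0.26710j ; Δ = -0.00114 + 0.00994j
  [+5]  conj(Y_{8,5})(Ω₁) = -0.00523 - 0.00395j ; Y_{8,5}(Ω₂) = 0.09235 - 0.11544j ; Δ = -0.00094 + 0.00024j
  [+6]  conj(Y_{8,6})(Ω₁) = -0.00014 - 0.00086j ; Y_{8,6}(Ω₂) = -0.39366 + 0.18868j ; Δ = 0.00022 + 0.00031j
  [+7]  conj(Y_{8,7})(Ω₁) = 0.00005 - 0.00007j ; Y_{8,7}(Ω₂) = 0.37688 + 0.00081j ; Δ = 0.00002 - 0.00003j
  [+8]  conj(Y_{8,8})(Ω₁) = 0.00000 - 0.00000j ; Y_{8,8}(Ω₂) = -0.14696 - 0.07122j ; Δ = -0.00000 - 0.00000j
Total Σ_m = -0.34382 - 0.00000j. Multiply by 0.739198: -0.25415 - 0.00000j. P_8(cos γ) = -0.254155

-0.254155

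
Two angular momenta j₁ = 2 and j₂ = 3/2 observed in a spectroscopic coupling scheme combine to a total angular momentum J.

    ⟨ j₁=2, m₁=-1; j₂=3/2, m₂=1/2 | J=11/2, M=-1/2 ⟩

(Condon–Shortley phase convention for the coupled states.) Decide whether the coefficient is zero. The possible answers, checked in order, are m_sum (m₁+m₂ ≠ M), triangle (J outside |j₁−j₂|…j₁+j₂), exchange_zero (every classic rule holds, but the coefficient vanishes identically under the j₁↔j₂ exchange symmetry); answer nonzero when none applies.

triangle

m-sum: m₁+m₂ = -1+1/2 = -1/2, M = -1/2  ✓
triangle: need |j₁−j₂| ≤ J ≤ j₁+j₂, i.e. J ∈ [1/2, 7/2]; J = 11/2 is outside ✗ ⇒ coefficient is 0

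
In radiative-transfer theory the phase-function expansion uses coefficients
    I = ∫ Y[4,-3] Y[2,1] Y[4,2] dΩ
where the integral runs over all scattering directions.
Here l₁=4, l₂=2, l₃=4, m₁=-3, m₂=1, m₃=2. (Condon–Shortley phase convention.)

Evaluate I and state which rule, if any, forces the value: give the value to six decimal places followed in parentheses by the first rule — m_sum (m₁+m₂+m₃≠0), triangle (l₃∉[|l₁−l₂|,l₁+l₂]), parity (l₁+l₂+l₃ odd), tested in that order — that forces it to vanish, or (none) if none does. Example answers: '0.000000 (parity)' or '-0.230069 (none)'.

m-sum 0 ✓  L=10 even ✓  2≤4≤6 ✓
Π(2lᵢ+1) = 9×5×9 = 405
triangle coeff Δ(4,2,4) = 1/13860
Σ_t [0,2]: t=0:+1/192 t=1:−1/36 t=2:+1/192 = -5/288
(3j)²=20/693 [(4 2 4; 0 0 0)], sign=-1
Σ_t [1,2]: t=1:−1/1440 t=2:+1/240 = 1/288
(3j)²=5/132 [(4 2 4; -3 1 2)], sign=+1
⇒ 4πI² = 375/847
I = (-1)√(375/847/(4π)) = -0.18770204
No selection rule forces the value: the integral is nonzero (none).

-0.187702 (none)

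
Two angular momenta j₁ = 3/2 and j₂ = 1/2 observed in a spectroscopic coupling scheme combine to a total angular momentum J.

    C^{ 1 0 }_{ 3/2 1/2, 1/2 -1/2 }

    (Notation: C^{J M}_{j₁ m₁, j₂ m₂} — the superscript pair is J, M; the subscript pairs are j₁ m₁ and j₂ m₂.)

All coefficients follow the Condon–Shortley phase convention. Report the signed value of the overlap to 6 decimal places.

+0.707107  (= +√(1/2))

j₁+j₂−J=1  J+j₁−j₂=2  J−j₁+j₂=0  j₁+j₂+J+1=4
(j₁±m₁, j₂±m₂, J±M) = (2,1,0,1,1,1)
P² = 1/2
sum k=0..0:
  [0] +1/1 = 1
S = 1
C² = P²·S² = 1/2 ; C = +0.707107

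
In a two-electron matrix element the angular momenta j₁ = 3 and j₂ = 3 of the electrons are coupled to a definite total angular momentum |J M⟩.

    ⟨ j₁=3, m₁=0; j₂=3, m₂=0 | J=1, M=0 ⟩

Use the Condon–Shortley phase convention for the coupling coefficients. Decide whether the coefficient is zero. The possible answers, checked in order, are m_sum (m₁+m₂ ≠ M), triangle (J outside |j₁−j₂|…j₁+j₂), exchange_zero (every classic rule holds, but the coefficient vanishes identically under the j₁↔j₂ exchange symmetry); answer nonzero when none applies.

m-sum: m₁+m₂ = 0+0 = 0, M = 0  ✓
triangle: |j₁−j₂| = 0 ≤ J = 1 ≤ j₁+j₂ = 6  ✓
exchange: j₁=j₂ and m₁=m₂, and (−1)^(j₁+j₂−J) = (−1)^5 = −1 forces ⟨j₁m₁;j₂m₂|JM⟩ = −⟨j₂m₂;j₁m₁|JM⟩ = −⟨j₁m₁;j₂m₂|JM⟩ ⇒ the coefficient vanishes identically
Racah sum check: Σ_k collapses to 0 ⇒ CG = 0

exchange_zero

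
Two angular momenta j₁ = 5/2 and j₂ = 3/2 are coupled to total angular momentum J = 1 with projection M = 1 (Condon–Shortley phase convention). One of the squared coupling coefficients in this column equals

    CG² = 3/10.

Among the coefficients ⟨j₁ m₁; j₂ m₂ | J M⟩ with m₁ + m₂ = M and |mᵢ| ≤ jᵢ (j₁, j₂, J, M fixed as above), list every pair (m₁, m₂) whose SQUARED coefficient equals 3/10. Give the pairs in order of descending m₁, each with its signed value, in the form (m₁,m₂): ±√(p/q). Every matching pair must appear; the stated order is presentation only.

Admissible pairs with m₁+m₂ = M = 1: (-1/2,3/2), (1/2,1/2), (3/2,-1/2), (5/2,-3/2)
  (m₁,m₂)=(5/2,-3/2): CG² = 1/2, CG = +√(1/2)
  (m₁,m₂)=(3/2,-1/2): CG² = 3/10, CG = −√(3/10)   ← matches the target
  (m₁,m₂)=(1/2,1/2): CG² = 3/20, CG = +√(3/20)
  (m₁,m₂)=(-1/2,3/2): CG² = 1/20, CG = −√(1/20)
Pairs with CG² = 3/10: (3/2,-1/2): −√(3/10)

(3/2,-1/2): −√(3/10)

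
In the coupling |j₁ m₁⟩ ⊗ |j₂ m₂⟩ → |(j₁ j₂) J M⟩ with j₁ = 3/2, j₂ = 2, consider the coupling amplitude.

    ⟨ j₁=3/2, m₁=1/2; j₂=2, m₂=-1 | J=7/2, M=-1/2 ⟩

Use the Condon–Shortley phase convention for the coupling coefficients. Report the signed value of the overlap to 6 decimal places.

j₁+j₂−J=0  J+j₁−j₂=3  J−j₁+j₂=4  j₁+j₂+J+1=8
(j₁±m₁, j₂±m₂, J±M) = (2,1,1,3,3,4)
P² = 1728/35
sum k=0..0:
  [0] +1/12 = 1/12
S = 1/12
C² = P²·S² = 12/35 ; C = +0.585540

+√(12/35) ≈ +0.585540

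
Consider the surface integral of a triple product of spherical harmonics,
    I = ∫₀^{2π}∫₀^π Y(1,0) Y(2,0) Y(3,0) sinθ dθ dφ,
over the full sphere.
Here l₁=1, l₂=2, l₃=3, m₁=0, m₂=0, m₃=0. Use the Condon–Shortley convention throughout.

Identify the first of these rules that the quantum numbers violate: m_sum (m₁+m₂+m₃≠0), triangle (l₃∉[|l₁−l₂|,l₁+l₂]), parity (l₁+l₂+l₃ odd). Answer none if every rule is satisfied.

none

m₁+m₂+m₃ = 0 + 0 + 0 = 0  ✓
triangle: |1−2|=1 ≤ l₃=3 ≤ 1+2=3  ✓
parity: l₁+l₂+l₃ = 6 is even  ✓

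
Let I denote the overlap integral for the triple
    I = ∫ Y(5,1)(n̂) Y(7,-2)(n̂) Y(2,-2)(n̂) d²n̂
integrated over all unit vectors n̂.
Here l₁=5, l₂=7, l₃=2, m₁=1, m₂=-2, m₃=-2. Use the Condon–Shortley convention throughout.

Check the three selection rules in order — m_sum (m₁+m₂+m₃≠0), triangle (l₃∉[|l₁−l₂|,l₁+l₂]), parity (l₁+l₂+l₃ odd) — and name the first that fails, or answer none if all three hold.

azimuthal sum: 1 − 2 − 2 = -3  ✗
2 ≤ 2 ≤ 12 (triangle on l)
L = 5 + 7 + 2 = 14 (even)

m_sum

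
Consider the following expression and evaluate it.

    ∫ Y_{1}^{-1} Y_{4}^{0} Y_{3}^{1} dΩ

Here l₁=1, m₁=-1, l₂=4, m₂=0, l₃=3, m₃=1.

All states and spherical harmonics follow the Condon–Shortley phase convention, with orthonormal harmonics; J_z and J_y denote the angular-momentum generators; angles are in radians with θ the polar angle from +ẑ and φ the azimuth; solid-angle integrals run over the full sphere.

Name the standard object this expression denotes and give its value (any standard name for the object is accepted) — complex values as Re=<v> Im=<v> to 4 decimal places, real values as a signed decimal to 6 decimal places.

This is a Gaunt coefficient — the integral of a triple product of spherical harmonics over the sphere.
Rules hold: Σm=0, L=8 even, 3≤3≤5.
N = 3·9·7 = 189
Δ = 2!·0!·6!/9! = 1/252
Racah Σ t=1..1: t=1:−1/36 = -1/36
⇒ 3j(1 4 3; 0 0 0)² = 4/63, sgn +1
Racah Σ t=2..2: t=2:+1/96 = 1/96
⇒ 3j(1 4 3; -1 0 1)² = 1/42, sgn +1
4πI² = N·(3j₀)²·(3jₘ)² = 2/7
I = +1·√(0.285714/4π) = 0.15078601

Gaunt coefficient, +0.150786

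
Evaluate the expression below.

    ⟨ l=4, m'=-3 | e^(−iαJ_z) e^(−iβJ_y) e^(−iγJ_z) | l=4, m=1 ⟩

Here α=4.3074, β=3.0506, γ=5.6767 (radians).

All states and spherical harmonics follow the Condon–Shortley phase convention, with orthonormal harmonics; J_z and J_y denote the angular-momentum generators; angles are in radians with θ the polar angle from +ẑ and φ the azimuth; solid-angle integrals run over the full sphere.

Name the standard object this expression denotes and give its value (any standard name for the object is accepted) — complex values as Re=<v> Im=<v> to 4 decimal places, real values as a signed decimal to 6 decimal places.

This is a Wigner D-matrix element — the rotation-matrix element ⟨l m'| R(α,β,γ) |l m⟩ in the angular-momentum basis.
Split into d^4_{-3,1}(β=3.0506) × two z-phases.
Half-angle: c=0.045481, s=0.998965. N=√(1·5040·120·6)=1904.940944
The bounds max(0,m−m')=4 and min(l+m,l−m')=5 give 2 terms
  k=4: (−1)^0·1904.9409/(144)·0.0455^4·0.9990^4 = +0.000056
  k=5: (−1)^1·1904.9409/(240)·0.0455^2·0.9990^6 = -0.016316
d^4_{-3,1}(3.0506) = +0.000056 -0.016316 = -0.016260
D = (+0.937358+0.348368i)·(-0.016260)·(+0.821656+0.569983i) = -0.009295-0.013342i

Wigner D-matrix element, Re=-0.0093 Im=-0.0133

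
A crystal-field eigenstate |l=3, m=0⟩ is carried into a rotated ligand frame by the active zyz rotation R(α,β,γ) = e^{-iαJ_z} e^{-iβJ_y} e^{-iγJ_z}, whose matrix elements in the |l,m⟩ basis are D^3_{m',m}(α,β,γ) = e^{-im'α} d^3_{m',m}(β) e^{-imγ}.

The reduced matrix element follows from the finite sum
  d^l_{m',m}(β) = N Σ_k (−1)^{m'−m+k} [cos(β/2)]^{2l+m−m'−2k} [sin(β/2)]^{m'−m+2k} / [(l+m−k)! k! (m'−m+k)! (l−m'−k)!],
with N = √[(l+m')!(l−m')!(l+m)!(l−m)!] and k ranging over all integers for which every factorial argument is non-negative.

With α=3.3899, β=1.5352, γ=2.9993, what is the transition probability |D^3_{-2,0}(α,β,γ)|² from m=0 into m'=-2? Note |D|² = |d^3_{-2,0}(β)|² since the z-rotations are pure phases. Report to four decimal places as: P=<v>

P=0.0024

Split into d^3_{-2,0}(β=1.5352) × two z-phases.
Half-angle: c=0.719579, s=0.694410. N=√(1·120·6·6)=65.726707
k∈{2,3} keeps every argument non-negative
  k=2: (−1)^0·65.7267/(12)·0.7196^4·0.6944^2 = +0.708121
  k=3: (−1)^1·65.7267/(12)·0.7196^2·0.6944^4 = -0.659451
d^3_{-2,0}(1.5352) = +0.708121 -0.659451 = +0.048670
|D^3_{-2,0}|² = |d^3_{-2,0}(β)|² = (+0.048670)² = 0.002369 (the z-rotation phases have unit modulus)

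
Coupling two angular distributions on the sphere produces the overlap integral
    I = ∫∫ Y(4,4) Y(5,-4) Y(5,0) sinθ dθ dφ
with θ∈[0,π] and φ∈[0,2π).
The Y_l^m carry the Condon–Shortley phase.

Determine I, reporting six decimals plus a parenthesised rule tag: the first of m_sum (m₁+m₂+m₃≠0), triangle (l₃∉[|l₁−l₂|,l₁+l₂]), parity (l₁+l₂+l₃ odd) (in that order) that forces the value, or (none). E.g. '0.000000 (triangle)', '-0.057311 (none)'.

0.130198 (none)

m-sum 0 ✓  L=14 even ✓  1≤5≤9 ✓
Π(2lᵢ+1) = 9×11×11 = 1089
triangle coeff Δ(4,5,5) = 1/3153150
Σ_t [0,4]: t=0:+1/69120 t=1:−1/1728 t=2:+1/576 t=3:−1/1728 t=4:+1/69120 = 7/11520
(3j)²=2/143 [(4 5 5; 0 0 0)], sign=-1
Σ_t [0,0]: t=0:+1/69120 = 1/69120
(3j)²=2/143 [(4 5 5; 4 -4 0)], sign=-1
⇒ 4πI² = 36/169
I = (+1)√(36/169/(4π)) = 0.13019760
No selection rule forces the value: the integral is nonzero (none).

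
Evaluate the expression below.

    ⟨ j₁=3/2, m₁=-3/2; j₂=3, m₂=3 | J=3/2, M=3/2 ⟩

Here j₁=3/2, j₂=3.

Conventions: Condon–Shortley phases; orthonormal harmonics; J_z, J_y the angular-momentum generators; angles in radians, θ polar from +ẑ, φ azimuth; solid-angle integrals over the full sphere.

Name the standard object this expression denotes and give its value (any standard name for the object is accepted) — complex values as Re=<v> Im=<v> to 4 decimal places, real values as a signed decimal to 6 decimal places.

Clebsch–Gordan coefficient, −√(4/7) ≈ -0.755929

This is a Clebsch–Gordan (vector-coupling) coefficient.
j₁+j₂−J=3  J+j₁−j₂=0  J−j₁+j₂=3  j₁+j₂+J+1=7
(j₁±m₁, j₂±m₂, J±M) = (0,3,6,0,3,0)
P² = 5184/7
sum k=3..3:
  [3] −1/36 = -1/36
S = -1/36
C² = P²·S² = 4/7 ; C = -0.755929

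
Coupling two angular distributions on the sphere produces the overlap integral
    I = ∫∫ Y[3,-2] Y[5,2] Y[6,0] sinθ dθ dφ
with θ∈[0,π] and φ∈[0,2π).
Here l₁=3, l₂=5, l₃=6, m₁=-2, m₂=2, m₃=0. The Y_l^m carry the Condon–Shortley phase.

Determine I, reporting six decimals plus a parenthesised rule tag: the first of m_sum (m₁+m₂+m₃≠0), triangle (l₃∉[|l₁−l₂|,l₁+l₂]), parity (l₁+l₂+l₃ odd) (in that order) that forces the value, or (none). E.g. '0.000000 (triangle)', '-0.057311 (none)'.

-0.165130 (none)

Rules hold: Σm=0, L=14 even, 2≤6≤8.
N = 7·11·13 = 1001
Δ = 2!·4!·8!/15! = 1/675675
Racah Σ t=0..2: t=0:+1/8640 t=1:−1/2304 t=2:+1/8640 = -7/34560
⇒ 3j(3 5 6; 0 0 0)² = 7/429, sgn -1
Racah Σ t=1..2: t=1:−1/34560 t=2:+1/8640 = 1/11520
⇒ 3j(3 5 6; -2 2 0)² = 3/143, sgn +1
4πI² = N·(3j₀)²·(3jₘ)² = 49/143
I = -1·√(0.342657/4π) = -0.16512966
No selection rule forces the value: the integral is nonzero (none).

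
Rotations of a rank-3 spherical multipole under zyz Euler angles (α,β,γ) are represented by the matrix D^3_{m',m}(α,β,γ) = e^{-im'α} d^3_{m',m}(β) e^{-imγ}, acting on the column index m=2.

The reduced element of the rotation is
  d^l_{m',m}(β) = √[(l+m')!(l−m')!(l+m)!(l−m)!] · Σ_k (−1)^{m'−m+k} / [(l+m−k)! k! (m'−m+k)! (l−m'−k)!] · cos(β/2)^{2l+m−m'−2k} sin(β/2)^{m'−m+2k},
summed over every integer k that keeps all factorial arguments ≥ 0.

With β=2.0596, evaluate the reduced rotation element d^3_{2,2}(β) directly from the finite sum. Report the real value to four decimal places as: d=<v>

d=-0.2398

d^3_{2,2}(β=2.0596) via the finite sum:
With c≡cos(β/2)=0.514990 and s≡sin(β/2)=0.857196, N=[120·1·120·1]^{1/2}=120.000000
k: max(0,(2)−(2))=0 … min(3+(2),3−(2))=1
  k=0: (−1)^0·120.0000/(120)·0.5150^6·0.8572^0 = +0.018655
  k=1: (−1)^1·120.0000/(24)·0.5150^4·0.8572^2 = -0.258420
d^3_{2,2}(2.0596) = +0.018655 -0.258420 = -0.239765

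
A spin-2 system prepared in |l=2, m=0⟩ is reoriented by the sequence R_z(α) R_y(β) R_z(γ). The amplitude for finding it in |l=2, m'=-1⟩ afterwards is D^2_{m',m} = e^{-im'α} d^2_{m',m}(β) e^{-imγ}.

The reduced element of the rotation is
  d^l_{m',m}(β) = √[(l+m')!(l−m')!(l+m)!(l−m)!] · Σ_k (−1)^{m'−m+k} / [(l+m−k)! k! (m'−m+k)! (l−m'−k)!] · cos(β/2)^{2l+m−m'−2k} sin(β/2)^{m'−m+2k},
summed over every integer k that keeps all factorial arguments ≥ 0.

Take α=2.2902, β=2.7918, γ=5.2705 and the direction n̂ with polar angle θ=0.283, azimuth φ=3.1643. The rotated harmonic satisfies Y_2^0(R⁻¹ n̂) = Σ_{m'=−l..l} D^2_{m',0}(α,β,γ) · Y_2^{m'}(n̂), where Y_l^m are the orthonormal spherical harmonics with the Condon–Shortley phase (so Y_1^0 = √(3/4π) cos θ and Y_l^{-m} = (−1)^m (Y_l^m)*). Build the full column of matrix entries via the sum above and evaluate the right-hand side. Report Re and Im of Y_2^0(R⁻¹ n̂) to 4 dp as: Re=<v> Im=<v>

Need the full column D^2_{m',0} for m'=−2..2 at α=2.2902, β=2.7918, γ=5.2705.
cos(β/2)=0.174006, sin(β/2)=0.984745
d^2_{-2,0}: single k=2 term ⇒ +0.071920;  D = -0.009465-0.071295i
d^2_{-1,0}: k∈[1..2] ⇒ +0.012708 -0.407015 = -0.394307;  D = +0.259823-0.296597i
d^2_{0,0}: k∈[0..2] ⇒ +0.000917 -0.117445 +0.940361 = +0.823832;  D = +0.823832+0.000000i
d^2_{1,0}: k∈[0..1] ⇒ -0.012708 +0.407015 = +0.394307;  D = -0.259823-0.296597i
d^2_{2,0}: single k=0 term ⇒ +0.071920;  D = -0.009465+0.071295i
Y_2^{m'}(θ=0.283,φ=3.1643) and Σ D·Y over m':
  (-0.0095-0.0713i)·(+0.0301-0.0014i)  (+0.2598-0.2966i)·(-0.2071+0.0047i)  (+0.8238+0.0000i)·(+0.5570+0.0000i)  (-0.2598-0.2966i)·(+0.2071+0.0047i)  (-0.0095+0.0713i)·(+0.0301+0.0014i)
Y_2^0(R⁻¹ n̂) = +0.353292+0.000000i

Re=0.3533 Im=0.0000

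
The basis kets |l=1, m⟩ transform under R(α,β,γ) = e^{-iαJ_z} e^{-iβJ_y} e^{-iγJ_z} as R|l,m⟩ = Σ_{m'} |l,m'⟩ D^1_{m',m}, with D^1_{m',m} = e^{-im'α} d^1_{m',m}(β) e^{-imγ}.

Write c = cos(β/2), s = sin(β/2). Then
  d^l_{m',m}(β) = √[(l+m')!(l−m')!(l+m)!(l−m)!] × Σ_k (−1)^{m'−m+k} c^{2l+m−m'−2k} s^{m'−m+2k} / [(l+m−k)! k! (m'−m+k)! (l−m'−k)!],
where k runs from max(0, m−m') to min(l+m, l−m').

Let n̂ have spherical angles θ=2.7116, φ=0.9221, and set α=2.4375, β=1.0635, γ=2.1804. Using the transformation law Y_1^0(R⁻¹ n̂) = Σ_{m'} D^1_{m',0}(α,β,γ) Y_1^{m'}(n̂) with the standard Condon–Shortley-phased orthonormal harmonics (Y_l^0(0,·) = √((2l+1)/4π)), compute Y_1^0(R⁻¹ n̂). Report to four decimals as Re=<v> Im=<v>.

Re=-0.2059 Im=0.0000

Need the full column D^1_{m',0} for m'=−1..1 at α=2.4375, β=1.0635, γ=2.1804.
cos(β/2)=0.861921, sin(β/2)=0.507042
d^1_{-1,0}: single k=1 term ⇒ +0.618055;  D = -0.471081+0.400093i
d^1_{0,0}: k∈[0..1] ⇒ +0.742908 -0.257092 = +0.485816;  D = +0.485816+0.000000i
d^1_{1,0}: single k=0 term ⇒ -0.618055;  D = +0.471081+0.400093i
Y_1^{m'}(θ=2.7116,φ=0.9221) and Σ D·Y over m':
  (-0.4711+0.4001i)·(+0.0870-0.1148i)  (+0.4858+0.0000i)·(-0.4441+0.0000i)  (+0.4711+0.4001i)·(-0.0870-0.1148i)
Y_1^0(R⁻¹ n̂) = -0.205906+0.000000i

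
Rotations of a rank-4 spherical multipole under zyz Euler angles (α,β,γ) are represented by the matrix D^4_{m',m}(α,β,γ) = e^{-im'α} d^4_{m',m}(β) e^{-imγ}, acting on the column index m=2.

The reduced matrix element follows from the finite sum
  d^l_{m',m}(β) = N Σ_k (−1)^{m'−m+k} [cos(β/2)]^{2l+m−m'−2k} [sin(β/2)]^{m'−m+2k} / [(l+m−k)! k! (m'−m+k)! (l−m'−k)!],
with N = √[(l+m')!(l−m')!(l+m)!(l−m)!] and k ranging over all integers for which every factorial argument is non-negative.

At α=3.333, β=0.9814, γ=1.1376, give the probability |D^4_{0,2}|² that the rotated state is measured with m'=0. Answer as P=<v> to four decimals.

P=0.1009

Split into d^4_{0,2}(β=0.9814) × two z-phases.
With c≡cos(β/2)=0.882003 and s≡sin(β/2)=0.471243, N=[24·24·720·2]^{1/2}=910.735966
Admissible k: 2..4 (factorial args all ≥0)
  k=2: (−1)^0·910.7360/(96)·0.8820^6·0.4712^2 = +0.991820
  k=3: (−1)^1·910.7360/(36)·0.8820^4·0.4712^4 = -0.755008
  k=4: (−1)^2·910.7360/(96)·0.8820^2·0.4712^6 = +0.080823
d^4_{0,2}(0.9814) = +0.991820 -0.755008 +0.080823 = +0.317634
|D^4_{0,2}|² = |d^4_{0,2}(β)|² = (+0.317634)² = 0.100891 (the z-rotation phases have unit modulus)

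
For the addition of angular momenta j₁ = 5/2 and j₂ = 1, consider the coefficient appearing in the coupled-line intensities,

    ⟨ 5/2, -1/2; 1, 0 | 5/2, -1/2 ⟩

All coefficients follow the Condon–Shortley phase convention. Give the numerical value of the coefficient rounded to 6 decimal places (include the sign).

j₁+j₂−J=1  J+j₁−j₂=4  J−j₁+j₂=1  j₁+j₂+J+1=7
(j₁±m₁, j₂±m₂, J±M) = (2,3,1,1,2,3)
P² = 144/35
sum k=0..1:
  [0] +1/6 = 1/6
  [1] −1/4 = -1/4
S = -1/12
C² = P²·S² = 1/35 ; C = -0.169031

−√(1/35) = -0.169031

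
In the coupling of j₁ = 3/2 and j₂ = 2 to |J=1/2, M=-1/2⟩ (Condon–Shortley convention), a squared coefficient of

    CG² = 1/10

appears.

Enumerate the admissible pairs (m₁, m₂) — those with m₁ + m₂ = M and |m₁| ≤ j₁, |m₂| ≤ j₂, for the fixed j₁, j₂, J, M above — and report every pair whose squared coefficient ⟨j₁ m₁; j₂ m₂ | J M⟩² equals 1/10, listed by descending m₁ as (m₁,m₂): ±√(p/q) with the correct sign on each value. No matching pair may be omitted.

(-3/2,1): −√(1/10)

Admissible pairs with m₁+m₂ = M = -1/2: (-3/2,1), (-1/2,0), (1/2,-1), (3/2,-2)
  (m₁,m₂)=(3/2,-2): CG² = 2/5, CG = +√(2/5)
  (m₁,m₂)=(1/2,-1): CG² = 3/10, CG = −√(3/10)
  (m₁,m₂)=(-1/2,0): CG² = 1/5, CG = +√(1/5)
  (m₁,m₂)=(-3/2,1): CG² = 1/10, CG = −√(1/10)   ← matches the target
Pairs with CG² = 1/10: (-3/2,1): −√(1/10)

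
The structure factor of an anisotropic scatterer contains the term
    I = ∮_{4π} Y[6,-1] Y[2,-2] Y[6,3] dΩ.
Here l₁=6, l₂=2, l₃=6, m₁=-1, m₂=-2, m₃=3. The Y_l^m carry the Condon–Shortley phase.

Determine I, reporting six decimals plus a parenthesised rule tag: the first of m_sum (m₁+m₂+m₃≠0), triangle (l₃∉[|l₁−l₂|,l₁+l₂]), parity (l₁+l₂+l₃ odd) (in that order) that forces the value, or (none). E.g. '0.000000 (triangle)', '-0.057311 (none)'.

0.177674 (none)

m-sum 0 ✓  L=14 even ✓  4≤6≤8 ✓
Π(2lᵢ+1) = 13×5×13 = 845
triangle coeff Δ(6,2,6) = 1/90090
Σ_t [0,2]: t=0:+1/69120 t=1:−1/14400 t=2:+1/69120 = -7/172800
(3j)²=14/715 [(6 2 6; 0 0 0)], sign=-1
Σ_t [0,0]: t=0:+1/120960 = 1/120960
(3j)²=24/1001 [(6 2 6; -1 -2 3)], sign=-1
⇒ 4πI² = 48/121
I = (+1)√(48/121/(4π)) = 0.17767364
No selection rule forces the value: the integral is nonzero (none).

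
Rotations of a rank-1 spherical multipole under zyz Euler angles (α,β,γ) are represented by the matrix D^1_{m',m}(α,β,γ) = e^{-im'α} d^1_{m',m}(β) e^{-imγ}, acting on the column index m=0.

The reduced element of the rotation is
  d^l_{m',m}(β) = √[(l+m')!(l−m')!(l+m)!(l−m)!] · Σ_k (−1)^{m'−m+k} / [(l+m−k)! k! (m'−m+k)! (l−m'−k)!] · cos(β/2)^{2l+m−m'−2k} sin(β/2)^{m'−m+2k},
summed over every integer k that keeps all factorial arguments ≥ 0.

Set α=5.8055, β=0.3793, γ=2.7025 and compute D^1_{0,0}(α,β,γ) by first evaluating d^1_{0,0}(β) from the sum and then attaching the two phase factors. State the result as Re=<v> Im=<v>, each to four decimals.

Re=0.9289 Im=0.0000

First d^1_{0,0}(β=0.3793), then the phase factors e^{-i(0)α} and e^{-i(0)γ}:
c=cos(0.379300/2)=0.982070, s=sin(0.379300/2)=0.188515; N=√[1·1·1·1]=1.000000
k∈{0,1} keeps every argument non-negative
  k=0: (−1)^0·1.0000/(1)·0.9821^2·0.1885^0 = +0.964462
  k=1: (−1)^1·1.0000/(1)·0.9821^0·0.1885^2 = -0.035538
d^1_{0,0}(0.3793) = +0.964462 -0.035538 = +0.928924
Phases: e^{-i·(0)·5.8055}=+1.000000+0.000000i, e^{-i·(0)·2.7025}=+1.000000+0.000000i ⇒ D=+0.928924+0.000000i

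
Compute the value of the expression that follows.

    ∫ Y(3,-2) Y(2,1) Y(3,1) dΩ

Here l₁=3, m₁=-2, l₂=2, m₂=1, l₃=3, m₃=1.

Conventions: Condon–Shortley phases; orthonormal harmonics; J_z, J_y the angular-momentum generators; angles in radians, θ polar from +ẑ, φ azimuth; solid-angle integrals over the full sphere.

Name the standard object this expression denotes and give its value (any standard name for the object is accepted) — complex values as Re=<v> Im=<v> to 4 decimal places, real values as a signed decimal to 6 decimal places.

This is a Gaunt coefficient — the integral of a triple product of spherical harmonics over the sphere.
Rules hold: Σm=0, L=8 even, 1≤3≤5.
N = 7·5·7 = 245
Δ = 2!·4!·2!/9! = 1/3780
Racah Σ t=0..2: t=0:+1/24 t=1:−1/4 t=2:+1/24 = -1/6
⇒ 3j(3 2 3; 0 0 0)² = 4/105, sgn +1
Racah Σ t=1..2: t=1:−1/48 t=2:+1/12 = 1/16
⇒ 3j(3 2 3; -2 1 1)² = 1/28, sgn +1
4πI² = N·(3j₀)²·(3jₘ)² = 1/3
I = +1·√(0.333333/4π) = 0.16286750

Gaunt coefficient, +0.162868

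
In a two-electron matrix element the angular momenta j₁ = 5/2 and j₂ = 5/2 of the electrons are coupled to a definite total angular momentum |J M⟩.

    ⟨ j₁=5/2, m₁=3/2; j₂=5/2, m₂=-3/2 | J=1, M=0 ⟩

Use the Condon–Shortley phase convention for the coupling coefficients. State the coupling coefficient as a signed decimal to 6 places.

-0.358569

j₁+j₂−J=4  J+j₁−j₂=1  J−j₁+j₂=1  j₁+j₂+J+1=7
(j₁±m₁, j₂±m₂, J±M) = (4,1,1,4,1,1)
P² = 288/35
sum k=0..1:
  [0] +1/24 = 1/24
  [1] −1/6 = -1/6
S = -1/8
C² = P²·S² = 9/70 ; C = -0.358569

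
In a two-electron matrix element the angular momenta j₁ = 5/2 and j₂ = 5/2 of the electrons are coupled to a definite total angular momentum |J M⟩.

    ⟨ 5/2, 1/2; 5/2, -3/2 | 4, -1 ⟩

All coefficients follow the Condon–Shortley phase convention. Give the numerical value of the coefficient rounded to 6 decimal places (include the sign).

+0.597614

triangle: 1!*4!*4!/10! = 576/3628800
(j±m)!: 3!*2!*1!*4!*3!*5! = 207360
prefactor² = (2J+1)*Δ*N² = 10368/35
  k=0: +1/(0!*1!*2!*1!*2!*3!) = 1/24
  k=1: −1/(1!*0!*1!*0!*3!*4!) = -1/144
Σ = 5/144  ⇒  CG² = 10368/35*(5/144)² = 5/14
CG = +√(5/14) = +0.597614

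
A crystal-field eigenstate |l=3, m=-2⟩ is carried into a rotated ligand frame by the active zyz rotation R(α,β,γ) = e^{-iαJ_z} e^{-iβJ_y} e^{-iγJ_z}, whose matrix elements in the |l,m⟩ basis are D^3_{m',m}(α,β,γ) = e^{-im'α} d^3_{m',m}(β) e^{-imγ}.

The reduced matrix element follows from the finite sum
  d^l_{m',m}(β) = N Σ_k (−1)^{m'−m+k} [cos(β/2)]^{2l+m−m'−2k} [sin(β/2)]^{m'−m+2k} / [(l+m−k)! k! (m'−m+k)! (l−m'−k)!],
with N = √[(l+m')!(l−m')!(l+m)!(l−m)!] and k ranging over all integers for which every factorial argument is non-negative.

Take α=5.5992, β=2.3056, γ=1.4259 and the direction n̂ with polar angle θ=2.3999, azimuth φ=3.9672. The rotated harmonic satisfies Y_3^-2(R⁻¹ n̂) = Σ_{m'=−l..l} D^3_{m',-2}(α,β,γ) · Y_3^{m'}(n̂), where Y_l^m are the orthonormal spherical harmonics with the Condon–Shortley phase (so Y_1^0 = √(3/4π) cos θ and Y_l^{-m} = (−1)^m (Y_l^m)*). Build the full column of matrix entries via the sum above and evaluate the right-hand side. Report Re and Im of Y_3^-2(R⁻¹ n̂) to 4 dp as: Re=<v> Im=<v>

Need the full column D^3_{m',-2} for m'=−3..3 at α=5.5992, β=2.3056, γ=1.4259.
cos(β/2)=0.405930, sin(β/2)=0.913904
d^3_{-3,-2}: single k=1 term ⇒ +0.024674;  D = +0.017193+0.017697i
d^3_{-2,-2}: k∈[0..1] ⇒ +0.004474 -0.113390 = -0.108916;  D = -0.009460-0.108505i
d^3_{-1,-2}: k∈[0..1] ⇒ -0.031853 +0.322913 = +0.291060;  D = -0.163628+0.240711i
d^3_{0,-2}: k∈[0..1] ⇒ +0.124213 -0.629601 = -0.505388;  D = +0.484315-0.144417i
d^3_{1,-2}: k∈[0..1] ⇒ -0.322913 +0.818379 = +0.495466;  D = -0.457467-0.190290i
d^3_{2,-2}: k∈[0..1] ⇒ +0.574745 -0.582645 = -0.007900;  D = +0.003736+0.006961i
d^3_{3,-2}: single k=0 term ⇒ -0.633914;  D = -0.120571+0.622342i
Y_3^{m'}(θ=2.3999,φ=3.9672) and Σ D·Y over m':
  (+0.0172+0.0177i)·(+0.1012+0.0793i)  (-0.0095-0.1085i)·(+0.0276+0.3428i)  (-0.1636+0.2407i)·(-0.2544+0.2757i)  (+0.4843-0.1444i)·(+0.0775+0.0000i)  (-0.4575-0.1903i)·(+0.2544+0.2757i)  (+0.0037+0.0070i)·(+0.0276-0.3428i)  (-0.1206+0.6223i)·(-0.1012+0.0793i)
Y_3^-2(R⁻¹ n̂) = -0.048519-0.368813i

Re=-0.0485 Im=-0.3688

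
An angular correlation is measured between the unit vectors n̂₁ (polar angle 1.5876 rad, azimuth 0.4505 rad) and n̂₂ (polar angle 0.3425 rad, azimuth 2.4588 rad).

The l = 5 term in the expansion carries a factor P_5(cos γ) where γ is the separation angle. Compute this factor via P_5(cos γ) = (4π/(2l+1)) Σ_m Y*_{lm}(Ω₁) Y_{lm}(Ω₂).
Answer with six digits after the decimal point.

-0.262633

Addition theorem: P_5(cos γ) = (4π/11) Σ_m Y*_{lm}(Ω₁) Y_{lm}(Ω₂), m = −5…5:
  [-5]  conj(Y_{5,-5})(Ω₁) = -0.29225 + 0.36014j ; Y_{5,-5}(Ω₂) = 0.00191 + 0.00053j ; Δ = -0.00075 + 0.00053j
  [-4]  conj(Y_{5,-4})(Ω₁) = 0.00565 - 0.02399j ; Y_{5,-4}(Ω₂) = -0.01613 + 0.00702j ; Δ = 0.00008 + 0.00043j
  [-3]  conj(Y_{5,-3})(Ω₁) = -0.07503 - 0.33666j ; Y_{5,-3}(Ω₂) = 0.04207 - 0.08129j ; Δ = -0.03052 - 0.00806j
  [-2]  conj(Y_{5,-2})(Ω₁) = 0.01766 + 0.02230j ; Y_{5,-2}(Ω₂) = 0.06096 + 0.29290j ; Δ = -0.00545 + 0.00653j
  [-1]  conj(Y_{5,-1})(Ω₁) = 0.28715 + 0.13889j ; Y_{5,-1}(Ω₂) = -0.42635 - 0.34674j ; Δ = -0.07427 - 0.15878j
  [+0]  conj(Y_{5,0})(Ω₁) = -0.02944 + 0.00000j ; Y_{5,0}(Ω₂) = 0.27376 + 0.00000j ; Δ = -0.00806 + 0.00000j
  [+1]  conj(Y_{5,1})(Ω₁) = -0.28715 + 0.13889j ; Y_{5,1}(Ω₂) = 0.42635 - 0.34674j ; Δ = -0.07427 + 0.15878j
  [+2]  conj(Y_{5,2})(Ω₁) = 0.01766 - 0.02230j ; Y_{5,2}(Ω₂) = 0.06096 - 0.29290j ; Δ = -0.00545 - 0.00653j
  [+3]  conj(Y_{5,3})(Ω₁) = 0.07503 - 0.33666j ; Y_{5,3}(Ω₂) = -0.04207 - 0.08129j ; Δ = -0.03052 + 0.00806j
  [+4]  conj(Y_{5,4})(Ω₁) = 0.00565 + 0.02399j ; Y_{5,4}(Ω₂) = -0.01613 - 0.00702j ; Δ = 0.00008 - 0.00043j
  [+5]  conj(Y_{5,5})(Ω₁) = 0.29225 + 0.36014j ; Y_{5,5}(Ω₂) = -0.00191 + 0.00053j ; Δ = -0.00075 - 0.00053j
Σ over m = -0.22990 - 0.00000j; ×(4π/11) → -0.26263 - 0.00000j. Real part: -0.262633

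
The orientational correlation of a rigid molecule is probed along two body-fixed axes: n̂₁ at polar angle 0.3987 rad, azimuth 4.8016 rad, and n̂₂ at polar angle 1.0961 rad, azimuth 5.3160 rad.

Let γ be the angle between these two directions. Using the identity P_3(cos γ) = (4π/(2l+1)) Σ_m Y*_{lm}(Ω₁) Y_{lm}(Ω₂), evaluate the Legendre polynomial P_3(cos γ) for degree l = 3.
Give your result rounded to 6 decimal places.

Expand P_3 via completeness: Σ_{m} conj(Y_{3,m}) at Ω₁ times Y_{3,m} at Ω₂ —
  [-3]  conj(Y_{3,-3})(Ω₁) = -0.006456+0.023543i ; Y_{3,-3}(Ω₂) = -0.285150+0.069792i ; Δ = +0.000198-0.007164i
  [-2]  conj(Y_{3,-2})(Ω₁) = -0.139694-0.025192i ; Y_{3,-2}(Ω₂) = -0.131412+0.345375i ; Δ = +0.027058-0.044936i
  [-1]  conj(Y_{3,-1})(Ω₁) = +0.036289-0.405694i ; Y_{3,-1}(Ω₂) = +0.007270+0.010545i ; Δ = +0.004542-0.002567i
  [+0]  conj(Y_{3,0})(Ω₁) = +0.428654-0.000000i ; Y_{3,0}(Ω₂) = -0.333534+0.000000i ; Δ = -0.142971+0.000000i
  [+1]  conj(Y_{3,1})(Ω₁) = -0.036289-0.405694i ; Y_{3,1}(Ω₂) = -0.007270+0.010545i ; Δ = +0.004542+0.002567i
  [+2]  conj(Y_{3,2})(Ω₁) = -0.139694+0.025192i ; Y_{3,2}(Ω₂) = -0.131412-0.345375i ; Δ = +0.027058+0.044936i
  [+3]  conj(Y_{3,3})(Ω₁) = +0.006456+0.023543i ; Y_{3,3}(Ω₂) = +0.285150+0.069792i ; Δ = +0.000198+0.007164i
Accumulated sum -0.079375+0.000000i; after 4π/(2l+1) scaling, -0.142494+0.000000i ⇒ P_3 = -0.142494

-0.142494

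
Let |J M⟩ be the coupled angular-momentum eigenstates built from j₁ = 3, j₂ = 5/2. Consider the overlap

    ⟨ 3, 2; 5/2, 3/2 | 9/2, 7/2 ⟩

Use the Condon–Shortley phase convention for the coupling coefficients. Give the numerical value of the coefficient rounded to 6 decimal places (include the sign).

j₁+j₂−J=1  J+j₁−j₂=5  J−j₁+j₂=4  j₁+j₂+J+1=11
(j₁±m₁, j₂±m₂, J±M) = (5,1,4,1,8,1)
P² = 921600/11
sum k=0..1:
  [0] +1/576 = 1/576
  [1] −1/720 = -1/720
S = 1/2880
C² = P²·S² = 1/99 ; C = +0.100504

+√(1/99) = +0.100504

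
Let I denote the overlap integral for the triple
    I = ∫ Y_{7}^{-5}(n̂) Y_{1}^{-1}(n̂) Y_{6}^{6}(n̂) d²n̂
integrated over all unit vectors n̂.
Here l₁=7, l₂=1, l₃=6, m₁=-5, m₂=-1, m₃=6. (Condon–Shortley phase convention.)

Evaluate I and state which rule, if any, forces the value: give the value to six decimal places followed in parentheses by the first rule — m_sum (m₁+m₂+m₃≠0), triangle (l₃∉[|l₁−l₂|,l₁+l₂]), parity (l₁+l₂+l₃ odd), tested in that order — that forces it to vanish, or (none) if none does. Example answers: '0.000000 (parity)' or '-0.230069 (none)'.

-0.034990 (none)

Checks pass: Σm=0; 14 even; l₃=6∈[6,8].
(2·7+1)(2·1+1)(2·6+1) = 585
Δ: 2! 12! 0! / 15! → 1/1365
sum: t=1:−1/518400 = -1/518400
3j²(7 1 6; 0 0 0) = Δ·Π!·Σ² = 7/195  (sign -1)
sum: t=0:+1/958003200 = 1/958003200
3j²(7 1 6; -5 -1 6) = Δ·Π!·Σ² = 1/1365  (sign +1)
combine: 4πI² = 585·7/195·1/1365 = 1/65
take √, sign -1: I = -0.03498955
No selection rule forces the value: the integral is nonzero (none).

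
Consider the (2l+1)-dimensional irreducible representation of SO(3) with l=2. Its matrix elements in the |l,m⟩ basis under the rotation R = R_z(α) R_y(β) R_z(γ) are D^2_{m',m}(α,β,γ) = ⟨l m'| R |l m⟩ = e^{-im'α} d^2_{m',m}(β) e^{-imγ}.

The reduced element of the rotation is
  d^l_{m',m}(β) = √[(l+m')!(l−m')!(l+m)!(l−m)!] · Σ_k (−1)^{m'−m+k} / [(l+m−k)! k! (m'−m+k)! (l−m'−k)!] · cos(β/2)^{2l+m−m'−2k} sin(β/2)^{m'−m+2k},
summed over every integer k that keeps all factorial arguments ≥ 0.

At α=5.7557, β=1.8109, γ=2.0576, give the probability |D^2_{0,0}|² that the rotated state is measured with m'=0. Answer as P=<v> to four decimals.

First d^2_{0,0}(β=1.8109), then the phase factors e^{-i(0)α} and e^{-i(0)γ}:
c=cos(1.810900/2)=0.617332, s=sin(1.810900/2)=0.786703; N=√[2·2·2·2]=4.000000
The bounds max(0,m−m')=0 and min(l+m,l−m')=2 give 3 terms
  k=0: (−1)^0·4.0000/(4)·0.6173^4·0.7867^0 = +0.145236
  k=1: (−1)^1·4.0000/(1)·0.6173^2·0.7867^2 = -0.943450
  k=2: (−1)^2·4.0000/(4)·0.6173^0·0.7867^4 = +0.383039
d^2_{0,0}(1.8109) = +0.145236 -0.943450 +0.383039 = -0.415174
|D^2_{0,0}|² = |d^2_{0,0}(β)|² = (-0.415174)² = 0.172370 (the z-rotation phases have unit modulus)

P=0.1724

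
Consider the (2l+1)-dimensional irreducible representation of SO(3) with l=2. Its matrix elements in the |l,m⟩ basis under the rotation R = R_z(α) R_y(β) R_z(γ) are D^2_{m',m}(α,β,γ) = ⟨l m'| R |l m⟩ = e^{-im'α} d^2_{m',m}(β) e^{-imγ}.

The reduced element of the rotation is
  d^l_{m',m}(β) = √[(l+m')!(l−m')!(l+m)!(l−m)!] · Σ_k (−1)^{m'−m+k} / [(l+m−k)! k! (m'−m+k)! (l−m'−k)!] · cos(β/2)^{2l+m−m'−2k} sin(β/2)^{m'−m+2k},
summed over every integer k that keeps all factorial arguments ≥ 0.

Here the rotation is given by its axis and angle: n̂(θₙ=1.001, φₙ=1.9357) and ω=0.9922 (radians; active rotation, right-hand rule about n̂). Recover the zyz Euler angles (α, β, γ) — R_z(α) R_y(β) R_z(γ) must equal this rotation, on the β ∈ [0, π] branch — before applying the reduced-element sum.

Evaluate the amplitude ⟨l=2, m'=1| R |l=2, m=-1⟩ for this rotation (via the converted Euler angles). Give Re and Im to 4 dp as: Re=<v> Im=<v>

Axis–angle → zyz. n̂ = (sinθₙcosφₙ, sinθₙsinφₙ, cosθₙ) = (-0.300479, +0.786571, +0.539461), ω = 0.9922.
R = I cosω + sinω [n̂]ₓ + (1−cosω) n̂n̂ᵀ gives
  R = [+0.587763, -0.558755, +0.585088; +0.344552, +0.827211, +0.443854; -0.731996, -0.059288, +0.678724]
β = atan2(√(R₁₃²+R₂₃²), R₃₃) = 0.824772; α = atan2(R₂₃, R₁₃) mod 2π = 0.648989; γ = atan2(R₃₂, −R₃₁) mod 2π = 6.202367
Split into d^2_{1,-1}(β=0.8248) × two z-phases.
With c≡cos(β/2)=0.916167 and s≡sin(β/2)=0.400797, N=[6·1·1·6]^{1/2}=6.000000
k∈{0,1} keeps every argument non-negative
  k=0: (−1)^2·6.0000/(2)·0.9162^2·0.4008^2 = +0.404500
  k=1: (−1)^3·6.0000/(6)·0.9162^0·0.4008^4 = -0.025805
d^2_{1,-1}(0.8248) = +0.404500 -0.025805 = +0.378696
D = (+0.796695-0.604381i)·(+0.378696)·(+0.996736-0.080730i) = +0.282243-0.252486i

Re=0.2822 Im=-0.2525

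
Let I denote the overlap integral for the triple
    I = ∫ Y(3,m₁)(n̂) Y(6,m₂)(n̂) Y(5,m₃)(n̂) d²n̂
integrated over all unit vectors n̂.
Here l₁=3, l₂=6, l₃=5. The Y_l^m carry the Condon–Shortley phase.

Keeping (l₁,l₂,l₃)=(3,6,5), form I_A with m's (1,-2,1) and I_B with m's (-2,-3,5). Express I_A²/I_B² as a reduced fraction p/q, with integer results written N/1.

Shared (l₁,l₂,l₃)=(3,6,5): N and (l;000)² cancel in I_A²/I_B².
A: Δ = 4!·2!·8!/15! = 1/675675; Racah Σ t=0..2: t=0:+1/27648 t=1:−1/4320 t=2:+1/11520 = -1/9216; ⇒ 3j(3 6 5; 1 -2 1)² = 2/143, sgn -1
B: Δ = 4!·2!·8!/15! = 1/675675; Racah Σ t=3..3: t=3:−1/483840 = -1/483840; ⇒ 3j(3 6 5; -2 -3 5)² = 6/1001, sgn -1
I_A²/I_B² = (2/143)/(6/1001) = 7/3

7/3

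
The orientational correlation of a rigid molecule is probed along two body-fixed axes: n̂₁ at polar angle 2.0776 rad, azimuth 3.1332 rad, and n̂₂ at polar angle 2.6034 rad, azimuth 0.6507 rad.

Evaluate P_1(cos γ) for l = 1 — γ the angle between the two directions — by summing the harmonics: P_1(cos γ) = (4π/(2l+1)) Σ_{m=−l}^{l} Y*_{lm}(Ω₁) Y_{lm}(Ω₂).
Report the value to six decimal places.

0.062483

Addition theorem: P_1(cos γ) = (4π/3) Σ_m Y*_{lm}(Ω₁) Y_{lm}(Ω₂), m = −1…1:
  m=-1: (-0.302055, 0.002535) × (0.140907, -0.107274) = (-0.042290, 0.032760)  (running Σ = (-0.042290, 0.032760))
  m=0: (-0.237160, -0.000000) × (-0.419532, 0.000000) = (0.099496, 0.000000)  (running Σ = (0.057207, 0.032760))
  m=1: (0.302055, 0.002535) × (-0.140907, -0.107274) = (-0.042290, -0.032760)  (running Σ = (0.014917, 0.000000))
Total Σ_m = (0.014917, 0.000000). Multiply by 4.188790: (0.062483, 0.000000). P_1(cos γ) = 0.062483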